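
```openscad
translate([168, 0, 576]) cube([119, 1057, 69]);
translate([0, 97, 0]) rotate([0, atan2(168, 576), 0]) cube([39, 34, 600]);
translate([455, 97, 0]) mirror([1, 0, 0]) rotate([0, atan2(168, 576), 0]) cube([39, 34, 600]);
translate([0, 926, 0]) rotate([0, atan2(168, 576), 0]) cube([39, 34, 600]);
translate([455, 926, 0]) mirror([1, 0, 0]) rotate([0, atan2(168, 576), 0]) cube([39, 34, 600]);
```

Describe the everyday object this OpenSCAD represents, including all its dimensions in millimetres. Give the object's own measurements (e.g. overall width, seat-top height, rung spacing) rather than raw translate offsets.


A sawhorse. A 119×1057×69 mm beam (x, y, z) sits on two A-frame leg pairs. Each pair is two raked legs of 39×34 mm section (34 mm along y) splaying symmetrically in x. Each leg rises 576 mm vertically over 168 mm of horizontal reach and is 600 mm long along its own axis. Every leg's outer bottom edge rests on the floor and its outer top edge meets a bottom edge of the beam — the left legs (tilting toward +x) meet the beam's −x bottom edge, the right legs (their mirror images, tilting toward −x) meet its +x bottom edge — so the leg tops tuck under the beam, the beam's underside is 576 mm above the floor, and the feet are 455 mm apart outside-to-outside with the beam centred between them. The two leg pairs are set in 97 mm from either end of the beam.


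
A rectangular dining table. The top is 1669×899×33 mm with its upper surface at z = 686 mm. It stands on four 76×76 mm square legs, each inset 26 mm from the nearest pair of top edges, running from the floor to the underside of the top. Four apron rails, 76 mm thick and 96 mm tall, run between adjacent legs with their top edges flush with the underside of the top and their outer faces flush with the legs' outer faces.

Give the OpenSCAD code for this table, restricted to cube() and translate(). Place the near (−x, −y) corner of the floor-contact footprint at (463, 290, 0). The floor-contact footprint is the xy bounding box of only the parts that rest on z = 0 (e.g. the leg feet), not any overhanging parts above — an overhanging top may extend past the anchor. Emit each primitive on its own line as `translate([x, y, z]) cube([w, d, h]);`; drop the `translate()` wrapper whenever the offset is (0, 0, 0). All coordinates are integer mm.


// leg_h = 686 - 33 = 653
// apron z = 653 - 96 = 557
translate([437, 264, 653]) cube([1669, 899, 33]);
translate([463, 290, 0]) cube([76, 76, 653]);
translate([2004, 290, 0]) cube([76, 76, 653]);
translate([463, 1061, 0]) cube([76, 76, 653]);
translate([2004, 1061, 0]) cube([76, 76, 653]);
translate([539, 290, 557]) cube([1465, 76, 96]);
translate([539, 1061, 557]) cube([1465, 76, 96]);
translate([463, 366, 557]) cube([76, 695, 96]);
translate([2004, 366, 557]) cube([76, 695, 96]);


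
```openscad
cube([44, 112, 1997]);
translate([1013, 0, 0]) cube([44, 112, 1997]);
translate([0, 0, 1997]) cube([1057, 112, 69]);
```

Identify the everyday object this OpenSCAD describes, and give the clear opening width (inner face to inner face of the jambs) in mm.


A door frame. The clear opening width is 969 mm.

Two 1997 mm tall posts with a header on top — a door frame. The left jamb is 44 mm wide at x = 0; the right jamb starts at x = 1013. The clear opening is 1013 − 44 = 969 mm.


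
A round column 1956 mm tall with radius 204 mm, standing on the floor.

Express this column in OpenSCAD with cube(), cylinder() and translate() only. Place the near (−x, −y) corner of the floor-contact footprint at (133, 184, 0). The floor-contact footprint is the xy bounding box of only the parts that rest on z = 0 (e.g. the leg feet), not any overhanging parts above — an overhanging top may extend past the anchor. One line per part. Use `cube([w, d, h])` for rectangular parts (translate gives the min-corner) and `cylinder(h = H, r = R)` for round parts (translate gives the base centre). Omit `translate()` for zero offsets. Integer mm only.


translate([337, 388, 0]) cylinder(h = 1956, r = 204);


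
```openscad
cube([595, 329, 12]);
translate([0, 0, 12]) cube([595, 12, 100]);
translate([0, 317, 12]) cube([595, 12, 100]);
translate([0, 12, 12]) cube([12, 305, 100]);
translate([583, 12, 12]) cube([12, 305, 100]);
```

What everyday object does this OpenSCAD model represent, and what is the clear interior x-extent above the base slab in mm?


An open box. The internal width is 571 mm.

A 595×329 base slab with four walls standing on it — an open box. The base is 595 mm wide and the walls are 12 mm thick, so the internal width is 595 − 2 × 12 = 571 mm.


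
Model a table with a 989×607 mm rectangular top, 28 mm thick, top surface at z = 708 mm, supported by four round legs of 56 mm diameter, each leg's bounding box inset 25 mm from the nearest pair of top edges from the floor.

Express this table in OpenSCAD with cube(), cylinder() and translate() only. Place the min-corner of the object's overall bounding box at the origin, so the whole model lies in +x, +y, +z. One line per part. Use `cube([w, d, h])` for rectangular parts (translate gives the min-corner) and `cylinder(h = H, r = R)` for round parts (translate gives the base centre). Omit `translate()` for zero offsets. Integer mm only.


// leg_h = 708 - 28 = 680
translate([0, 0, 680]) cube([989, 607, 28]);
translate([53, 53, 0]) cylinder(h = 680, r = 28);
translate([936, 53, 0]) cylinder(h = 680, r = 28);
translate([53, 554, 0]) cylinder(h = 680, r = 28);
translate([936, 554, 0]) cylinder(h = 680, r = 28);


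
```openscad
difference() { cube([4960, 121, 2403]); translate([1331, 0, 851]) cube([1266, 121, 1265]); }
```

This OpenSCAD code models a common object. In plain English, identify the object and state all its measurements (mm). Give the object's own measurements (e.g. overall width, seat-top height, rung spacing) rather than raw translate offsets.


A wall 4960 mm long (x), 121 mm thick (y), 2403 mm tall, with a rectangular window opening cut through it. The opening is 1266 mm wide and 1265 mm tall; its sill is at z = 851 mm and its near (−x) edge is 1331 mm from the wall's −x end. The opening passes through the full wall thickness.


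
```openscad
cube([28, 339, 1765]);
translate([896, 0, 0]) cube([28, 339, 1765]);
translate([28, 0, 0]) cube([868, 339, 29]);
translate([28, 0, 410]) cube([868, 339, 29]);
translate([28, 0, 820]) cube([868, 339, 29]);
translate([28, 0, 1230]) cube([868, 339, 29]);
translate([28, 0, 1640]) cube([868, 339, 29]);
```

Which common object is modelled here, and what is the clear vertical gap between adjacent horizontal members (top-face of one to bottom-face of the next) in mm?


A bookshelf. The clear shelf gap is 381 mm.

Two tall side panels with 5 horizontal boards between them — a bookshelf. The first two shelf undersides are at z = 0 and z = 410; with shelf thickness 29, the clear gap is 410 − 0 − 29 = 381 mm.


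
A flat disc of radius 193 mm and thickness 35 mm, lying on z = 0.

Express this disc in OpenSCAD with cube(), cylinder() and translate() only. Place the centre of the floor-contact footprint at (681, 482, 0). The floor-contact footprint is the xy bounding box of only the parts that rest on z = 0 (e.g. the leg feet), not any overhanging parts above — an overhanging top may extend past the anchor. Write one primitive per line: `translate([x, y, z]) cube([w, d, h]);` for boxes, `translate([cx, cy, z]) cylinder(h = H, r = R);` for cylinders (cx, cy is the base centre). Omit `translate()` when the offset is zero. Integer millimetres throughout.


translate([681, 482, 0]) cylinder(h = 35, r = 193);


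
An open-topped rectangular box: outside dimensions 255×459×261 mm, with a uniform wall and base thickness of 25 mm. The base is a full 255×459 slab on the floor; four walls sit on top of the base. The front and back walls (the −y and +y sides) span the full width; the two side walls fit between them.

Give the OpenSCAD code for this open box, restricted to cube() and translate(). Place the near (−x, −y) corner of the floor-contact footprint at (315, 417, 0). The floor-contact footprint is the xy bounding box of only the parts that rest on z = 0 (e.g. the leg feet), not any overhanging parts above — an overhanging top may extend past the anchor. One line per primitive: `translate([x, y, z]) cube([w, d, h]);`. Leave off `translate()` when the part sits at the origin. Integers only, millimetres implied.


translate([315, 417, 0]) cube([255, 459, 25]);
translate([315, 417, 25]) cube([255, 25, 236]);
translate([315, 851, 25]) cube([255, 25, 236]);
translate([315, 442, 25]) cube([25, 409, 236]);
translate([545, 442, 25]) cube([25, 409, 236]);


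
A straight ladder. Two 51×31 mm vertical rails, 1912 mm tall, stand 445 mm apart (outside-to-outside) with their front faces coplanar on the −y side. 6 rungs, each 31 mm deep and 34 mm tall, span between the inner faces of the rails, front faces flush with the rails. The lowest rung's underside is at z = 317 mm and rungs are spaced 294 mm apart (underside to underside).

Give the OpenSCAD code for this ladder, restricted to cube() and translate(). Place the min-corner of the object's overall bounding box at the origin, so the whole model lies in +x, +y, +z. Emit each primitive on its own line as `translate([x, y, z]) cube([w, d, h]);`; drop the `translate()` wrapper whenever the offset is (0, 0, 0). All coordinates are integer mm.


cube([51, 31, 1912]);
translate([394, 0, 0]) cube([51, 31, 1912]);
translate([51, 0, 317]) cube([343, 31, 34]);
translate([51, 0, 611]) cube([343, 31, 34]);
translate([51, 0, 905]) cube([343, 31, 34]);
translate([51, 0, 1199]) cube([343, 31, 34]);
translate([51, 0, 1493]) cube([343, 31, 34]);
translate([51, 0, 1787]) cube([343, 31, 34]);


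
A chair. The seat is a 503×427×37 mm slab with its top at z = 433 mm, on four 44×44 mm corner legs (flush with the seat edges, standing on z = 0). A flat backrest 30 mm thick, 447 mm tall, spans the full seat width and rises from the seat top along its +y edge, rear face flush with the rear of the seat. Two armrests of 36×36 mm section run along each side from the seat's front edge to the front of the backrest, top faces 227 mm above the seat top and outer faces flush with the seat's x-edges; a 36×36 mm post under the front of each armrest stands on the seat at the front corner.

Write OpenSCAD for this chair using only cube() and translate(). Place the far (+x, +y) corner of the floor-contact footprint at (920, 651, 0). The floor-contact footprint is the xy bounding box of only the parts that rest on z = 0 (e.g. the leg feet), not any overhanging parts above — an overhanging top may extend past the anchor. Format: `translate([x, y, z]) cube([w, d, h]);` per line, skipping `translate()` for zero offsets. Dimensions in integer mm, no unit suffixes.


// leg_h = 433 - 37 = 396
// arm post h = 227 - 36 = 191
translate([417, 224, 396]) cube([503, 427, 37]);
translate([417, 224, 0]) cube([44, 44, 396]);
translate([876, 224, 0]) cube([44, 44, 396]);
translate([417, 607, 0]) cube([44, 44, 396]);
translate([876, 607, 0]) cube([44, 44, 396]);
translate([417, 621, 433]) cube([503, 30, 447]);
translate([417, 224, 624]) cube([36, 397, 36]);
translate([884, 224, 624]) cube([36, 397, 36]);
translate([417, 224, 433]) cube([36, 36, 191]);
translate([884, 224, 433]) cube([36, 36, 191]);


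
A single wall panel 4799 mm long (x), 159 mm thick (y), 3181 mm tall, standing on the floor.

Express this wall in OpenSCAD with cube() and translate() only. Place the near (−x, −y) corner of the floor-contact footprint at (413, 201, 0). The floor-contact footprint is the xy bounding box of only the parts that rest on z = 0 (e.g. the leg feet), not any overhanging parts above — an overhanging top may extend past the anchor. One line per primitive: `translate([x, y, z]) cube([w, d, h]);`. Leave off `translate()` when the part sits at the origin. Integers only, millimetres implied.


translate([413, 201, 0]) cube([4799, 159, 3181]);


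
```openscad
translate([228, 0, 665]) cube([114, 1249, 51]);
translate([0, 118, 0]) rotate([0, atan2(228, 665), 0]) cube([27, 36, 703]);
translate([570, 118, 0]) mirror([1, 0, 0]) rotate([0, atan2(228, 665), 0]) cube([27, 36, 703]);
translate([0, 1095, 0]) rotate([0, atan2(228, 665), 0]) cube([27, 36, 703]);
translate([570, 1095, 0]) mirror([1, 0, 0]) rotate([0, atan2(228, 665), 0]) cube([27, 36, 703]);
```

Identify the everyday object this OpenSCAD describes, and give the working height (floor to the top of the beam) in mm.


A sawhorse. The overall height is 716 mm.

A beam across two mirrored pairs of raked legs — a sawhorse. The beam's underside is at z = 665 (matching the legs' vertical rise in atan2(228, 665)) and the beam is 51 mm tall, so its top is at 665 + 51 = 716 mm. The raked legs top out at the beam's underside, so that is the highest point.


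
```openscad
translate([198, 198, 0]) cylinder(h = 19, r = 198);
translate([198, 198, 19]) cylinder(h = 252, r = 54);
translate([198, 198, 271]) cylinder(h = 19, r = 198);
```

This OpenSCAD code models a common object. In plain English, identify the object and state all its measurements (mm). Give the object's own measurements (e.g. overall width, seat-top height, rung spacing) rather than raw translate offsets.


A spool: two coaxial disc flanges of radius 198 mm and thickness 19 mm, joined by a core cylinder of radius 54 mm and height 252 mm. The lower flange rests on z = 0 and the three cylinders share a vertical axis.


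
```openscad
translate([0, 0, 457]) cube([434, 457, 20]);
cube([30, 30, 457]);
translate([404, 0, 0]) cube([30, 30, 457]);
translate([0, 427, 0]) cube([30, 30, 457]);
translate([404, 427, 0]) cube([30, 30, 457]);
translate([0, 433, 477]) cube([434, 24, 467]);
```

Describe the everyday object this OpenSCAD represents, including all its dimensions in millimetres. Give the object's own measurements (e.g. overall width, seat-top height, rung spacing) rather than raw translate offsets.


A chair. The seat is a 434×457×20 mm slab with its top at z = 477 mm, on four 30×30 mm corner legs (flush with the seat edges, standing on z = 0). A flat backrest 24 mm thick, 467 mm tall, spans the full seat width and rises from the seat top along its +y edge, rear face flush with the rear of the seat.


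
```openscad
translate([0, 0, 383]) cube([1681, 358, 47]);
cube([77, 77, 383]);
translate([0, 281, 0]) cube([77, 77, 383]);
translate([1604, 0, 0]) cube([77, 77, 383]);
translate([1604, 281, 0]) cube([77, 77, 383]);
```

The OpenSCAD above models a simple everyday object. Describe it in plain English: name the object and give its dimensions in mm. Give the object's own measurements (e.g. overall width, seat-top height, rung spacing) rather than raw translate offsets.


A bench: a 1681×358 mm seat slab, 47 mm thick, top at z = 430 mm, on four 77×77 mm square legs flush with the seat corners and standing on z = 0.


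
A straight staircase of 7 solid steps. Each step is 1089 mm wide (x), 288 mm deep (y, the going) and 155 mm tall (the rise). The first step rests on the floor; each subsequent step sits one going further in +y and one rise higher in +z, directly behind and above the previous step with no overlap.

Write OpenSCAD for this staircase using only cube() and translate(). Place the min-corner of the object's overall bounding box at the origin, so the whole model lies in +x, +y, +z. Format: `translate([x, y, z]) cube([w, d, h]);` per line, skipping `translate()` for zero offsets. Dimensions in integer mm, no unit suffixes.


cube([1089, 288, 155]);
translate([0, 288, 155]) cube([1089, 288, 155]);
translate([0, 576, 310]) cube([1089, 288, 155]);
translate([0, 864, 465]) cube([1089, 288, 155]);
translate([0, 1152, 620]) cube([1089, 288, 155]);
translate([0, 1440, 775]) cube([1089, 288, 155]);
translate([0, 1728, 930]) cube([1089, 288, 155]);


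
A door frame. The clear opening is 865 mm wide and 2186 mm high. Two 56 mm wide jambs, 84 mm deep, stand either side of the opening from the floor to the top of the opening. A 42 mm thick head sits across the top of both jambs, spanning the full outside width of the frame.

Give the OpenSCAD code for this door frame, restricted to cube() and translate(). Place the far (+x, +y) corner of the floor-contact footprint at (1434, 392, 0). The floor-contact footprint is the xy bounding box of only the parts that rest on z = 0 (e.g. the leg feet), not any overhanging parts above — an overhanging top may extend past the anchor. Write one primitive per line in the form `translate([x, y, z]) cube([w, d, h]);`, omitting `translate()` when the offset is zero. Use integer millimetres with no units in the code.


translate([457, 308, 0]) cube([56, 84, 2186]);
translate([1378, 308, 0]) cube([56, 84, 2186]);
translate([457, 308, 2186]) cube([977, 84, 42]);


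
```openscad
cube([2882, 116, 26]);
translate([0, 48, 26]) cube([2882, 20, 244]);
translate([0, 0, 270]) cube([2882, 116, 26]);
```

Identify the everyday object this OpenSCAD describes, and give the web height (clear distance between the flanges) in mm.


An I-beam. The web height is 244 mm.

Two wide flanges with a thin centred web — an I-beam. Overall 296 mm minus two 26 mm flanges gives a web of 296 − 2·26 = 244 mm.


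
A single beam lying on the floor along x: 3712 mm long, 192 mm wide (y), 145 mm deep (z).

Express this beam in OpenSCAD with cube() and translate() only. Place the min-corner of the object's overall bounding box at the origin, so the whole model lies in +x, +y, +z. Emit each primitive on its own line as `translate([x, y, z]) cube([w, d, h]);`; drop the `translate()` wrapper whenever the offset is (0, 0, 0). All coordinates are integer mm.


cube([3712, 192, 145]);


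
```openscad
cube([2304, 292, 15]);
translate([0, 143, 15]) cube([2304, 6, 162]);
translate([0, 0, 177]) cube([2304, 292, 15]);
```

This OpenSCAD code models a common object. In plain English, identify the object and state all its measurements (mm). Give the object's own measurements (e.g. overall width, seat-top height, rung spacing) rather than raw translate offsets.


An I-beam lying along x, 2304 mm long. Overall section height 192 mm. Two flanges 292 mm wide (y) and 15 mm thick, one on the floor and one at the top; a web 6 mm thick runs between them, centred on the flange width.


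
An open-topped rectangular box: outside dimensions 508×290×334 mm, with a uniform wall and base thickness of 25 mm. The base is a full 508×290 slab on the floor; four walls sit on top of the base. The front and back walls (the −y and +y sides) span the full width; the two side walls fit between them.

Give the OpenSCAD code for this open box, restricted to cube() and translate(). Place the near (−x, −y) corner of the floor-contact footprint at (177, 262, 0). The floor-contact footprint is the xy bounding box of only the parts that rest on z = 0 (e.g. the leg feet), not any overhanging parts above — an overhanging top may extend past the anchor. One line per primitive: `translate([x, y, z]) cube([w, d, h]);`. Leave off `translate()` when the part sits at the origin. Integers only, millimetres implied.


translate([177, 262, 0]) cube([508, 290, 25]);
translate([177, 262, 25]) cube([508, 25, 309]);
translate([177, 527, 25]) cube([508, 25, 309]);
translate([177, 287, 25]) cube([25, 240, 309]);
translate([660, 287, 25]) cube([25, 240, 309]);


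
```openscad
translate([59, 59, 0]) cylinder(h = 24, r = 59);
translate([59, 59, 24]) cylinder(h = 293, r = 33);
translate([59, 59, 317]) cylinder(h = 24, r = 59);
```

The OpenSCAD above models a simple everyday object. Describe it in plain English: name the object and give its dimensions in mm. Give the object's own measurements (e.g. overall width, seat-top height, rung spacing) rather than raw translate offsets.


A spool: two coaxial disc flanges of radius 59 mm and thickness 24 mm, joined by a core cylinder of radius 33 mm and height 293 mm. The lower flange rests on z = 0 and the three cylinders share a vertical axis.


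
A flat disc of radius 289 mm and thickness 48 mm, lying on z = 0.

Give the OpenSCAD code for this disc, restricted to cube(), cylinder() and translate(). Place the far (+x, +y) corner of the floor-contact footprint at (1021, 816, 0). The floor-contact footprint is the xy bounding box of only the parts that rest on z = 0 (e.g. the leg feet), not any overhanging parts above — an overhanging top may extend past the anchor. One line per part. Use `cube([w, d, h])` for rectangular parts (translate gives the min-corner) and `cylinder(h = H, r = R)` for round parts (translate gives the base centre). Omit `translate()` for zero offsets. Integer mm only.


translate([732, 527, 0]) cylinder(h = 48, r = 289);


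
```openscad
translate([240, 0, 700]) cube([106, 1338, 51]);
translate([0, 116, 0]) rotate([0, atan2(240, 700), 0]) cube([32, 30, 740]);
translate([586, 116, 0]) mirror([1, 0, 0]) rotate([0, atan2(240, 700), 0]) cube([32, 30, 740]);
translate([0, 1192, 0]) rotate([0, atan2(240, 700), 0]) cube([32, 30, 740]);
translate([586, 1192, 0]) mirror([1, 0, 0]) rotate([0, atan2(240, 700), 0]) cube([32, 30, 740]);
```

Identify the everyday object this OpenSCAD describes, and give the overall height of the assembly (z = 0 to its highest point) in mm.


A sawhorse. The overall height is 751 mm.

A beam across two mirrored pairs of raked legs — a sawhorse. The beam's underside is at z = 700 (matching the legs' vertical rise in atan2(240, 700)) and the beam is 51 mm tall, so its top is at 700 + 51 = 751 mm. The raked legs top out at the beam's underside, so that is the highest point.


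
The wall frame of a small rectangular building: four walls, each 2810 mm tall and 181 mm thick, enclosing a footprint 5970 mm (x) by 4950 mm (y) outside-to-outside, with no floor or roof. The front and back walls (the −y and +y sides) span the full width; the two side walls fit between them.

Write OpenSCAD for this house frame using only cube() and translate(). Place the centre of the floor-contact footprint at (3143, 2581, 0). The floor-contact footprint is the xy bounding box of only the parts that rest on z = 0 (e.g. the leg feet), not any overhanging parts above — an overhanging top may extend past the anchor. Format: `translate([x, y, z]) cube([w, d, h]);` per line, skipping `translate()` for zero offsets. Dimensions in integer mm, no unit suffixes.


translate([158, 106, 0]) cube([5970, 181, 2810]);
translate([158, 4875, 0]) cube([5970, 181, 2810]);
translate([158, 287, 0]) cube([181, 4588, 2810]);
translate([5947, 287, 0]) cube([181, 4588, 2810]);


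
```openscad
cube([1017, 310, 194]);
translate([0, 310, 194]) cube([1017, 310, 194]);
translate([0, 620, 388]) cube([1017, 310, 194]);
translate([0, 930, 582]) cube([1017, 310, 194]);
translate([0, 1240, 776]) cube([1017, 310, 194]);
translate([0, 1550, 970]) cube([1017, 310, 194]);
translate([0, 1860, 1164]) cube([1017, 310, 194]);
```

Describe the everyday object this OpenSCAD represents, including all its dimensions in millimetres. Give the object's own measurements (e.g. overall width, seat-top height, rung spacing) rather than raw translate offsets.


A straight staircase of 7 solid steps. Each step is 1017 mm wide (x), 310 mm deep (y, the going) and 194 mm tall (the rise). The first step rests on the floor; each subsequent step sits one going further in +y and one rise higher in +z, directly behind and above the previous step with no overlap.


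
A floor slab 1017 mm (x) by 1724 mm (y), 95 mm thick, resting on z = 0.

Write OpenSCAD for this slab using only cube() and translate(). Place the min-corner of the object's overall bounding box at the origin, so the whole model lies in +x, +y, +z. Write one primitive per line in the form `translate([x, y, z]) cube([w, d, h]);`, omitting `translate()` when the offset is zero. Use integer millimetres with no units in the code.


cube([1017, 1724, 95]);


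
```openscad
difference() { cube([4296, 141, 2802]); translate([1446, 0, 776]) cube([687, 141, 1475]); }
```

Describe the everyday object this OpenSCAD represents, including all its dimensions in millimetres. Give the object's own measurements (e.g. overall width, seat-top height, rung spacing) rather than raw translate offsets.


A wall 4296 mm long (x), 141 mm thick (y), 2802 mm tall, with a rectangular window opening cut through it. The opening is 687 mm wide and 1475 mm tall; its sill is at z = 776 mm and its near (−x) edge is 1446 mm from the wall's −x end. The opening passes through the full wall thickness.


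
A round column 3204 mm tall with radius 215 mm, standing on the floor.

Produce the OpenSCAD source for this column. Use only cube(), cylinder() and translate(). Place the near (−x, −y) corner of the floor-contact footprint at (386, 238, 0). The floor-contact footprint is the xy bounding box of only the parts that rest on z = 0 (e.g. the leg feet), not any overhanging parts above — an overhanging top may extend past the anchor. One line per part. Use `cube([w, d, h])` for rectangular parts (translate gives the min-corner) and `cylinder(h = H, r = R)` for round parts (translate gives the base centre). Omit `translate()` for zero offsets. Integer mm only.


translate([601, 453, 0]) cylinder(h = 3204, r = 215);


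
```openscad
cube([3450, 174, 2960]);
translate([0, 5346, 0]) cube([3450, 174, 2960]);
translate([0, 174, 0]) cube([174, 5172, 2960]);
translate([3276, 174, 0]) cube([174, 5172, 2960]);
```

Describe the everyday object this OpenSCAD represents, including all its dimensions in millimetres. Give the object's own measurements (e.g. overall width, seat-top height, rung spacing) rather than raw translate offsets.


The wall frame of a small rectangular building: four walls, each 2960 mm tall and 174 mm thick, enclosing a footprint 3450 mm (x) by 5520 mm (y) outside-to-outside, with no floor or roof. The front and back walls (the −y and +y sides) span the full width; the two side walls fit between them.


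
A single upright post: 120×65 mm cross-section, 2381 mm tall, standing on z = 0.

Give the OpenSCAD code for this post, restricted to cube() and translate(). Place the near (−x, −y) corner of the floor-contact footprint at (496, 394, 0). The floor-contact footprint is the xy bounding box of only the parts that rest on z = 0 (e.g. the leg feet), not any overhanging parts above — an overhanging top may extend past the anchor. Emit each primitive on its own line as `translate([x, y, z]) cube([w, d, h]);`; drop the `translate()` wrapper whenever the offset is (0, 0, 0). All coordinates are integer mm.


translate([496, 394, 0]) cube([120, 65, 2381]);


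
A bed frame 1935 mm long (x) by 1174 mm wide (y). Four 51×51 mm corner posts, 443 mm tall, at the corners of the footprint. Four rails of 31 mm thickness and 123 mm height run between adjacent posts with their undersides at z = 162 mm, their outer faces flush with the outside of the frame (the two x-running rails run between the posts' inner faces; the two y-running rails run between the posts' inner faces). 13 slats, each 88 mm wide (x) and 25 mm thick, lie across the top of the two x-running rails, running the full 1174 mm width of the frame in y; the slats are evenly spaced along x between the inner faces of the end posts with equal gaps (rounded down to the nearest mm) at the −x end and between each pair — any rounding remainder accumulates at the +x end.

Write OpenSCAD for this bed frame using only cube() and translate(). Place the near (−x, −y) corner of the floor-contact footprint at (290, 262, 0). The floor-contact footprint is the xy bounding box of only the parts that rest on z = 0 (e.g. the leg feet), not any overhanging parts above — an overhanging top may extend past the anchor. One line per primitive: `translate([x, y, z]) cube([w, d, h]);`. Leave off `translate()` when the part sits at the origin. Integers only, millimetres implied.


translate([290, 262, 0]) cube([51, 51, 443]);
translate([290, 1385, 0]) cube([51, 51, 443]);
translate([2174, 262, 0]) cube([51, 51, 443]);
translate([2174, 1385, 0]) cube([51, 51, 443]);
translate([341, 262, 162]) cube([1833, 31, 123]);
translate([341, 1405, 162]) cube([1833, 31, 123]);
translate([290, 313, 162]) cube([31, 1072, 123]);
translate([2194, 313, 162]) cube([31, 1072, 123]);
translate([390, 262, 285]) cube([88, 1174, 25]);
translate([527, 262, 285]) cube([88, 1174, 25]);
translate([664, 262, 285]) cube([88, 1174, 25]);
translate([801, 262, 285]) cube([88, 1174, 25]);
translate([938, 262, 285]) cube([88, 1174, 25]);
translate([1075, 262, 285]) cube([88, 1174, 25]);
translate([1212, 262, 285]) cube([88, 1174, 25]);
translate([1349, 262, 285]) cube([88, 1174, 25]);
translate([1486, 262, 285]) cube([88, 1174, 25]);
translate([1623, 262, 285]) cube([88, 1174, 25]);
translate([1760, 262, 285]) cube([88, 1174, 25]);
translate([1897, 262, 285]) cube([88, 1174, 25]);
translate([2034, 262, 285]) cube([88, 1174, 25]);


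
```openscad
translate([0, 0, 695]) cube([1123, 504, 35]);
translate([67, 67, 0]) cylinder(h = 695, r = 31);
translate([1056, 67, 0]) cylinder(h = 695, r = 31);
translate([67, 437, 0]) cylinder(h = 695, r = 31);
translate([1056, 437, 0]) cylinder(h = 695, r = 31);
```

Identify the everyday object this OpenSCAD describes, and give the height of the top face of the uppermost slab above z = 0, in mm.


A table. The table height is 730 mm.

A 1123×504×35 slab sits at z = 695 on four Ø62 mm round legs — a table. The top surface is at 695 + 35 = 730 mm.


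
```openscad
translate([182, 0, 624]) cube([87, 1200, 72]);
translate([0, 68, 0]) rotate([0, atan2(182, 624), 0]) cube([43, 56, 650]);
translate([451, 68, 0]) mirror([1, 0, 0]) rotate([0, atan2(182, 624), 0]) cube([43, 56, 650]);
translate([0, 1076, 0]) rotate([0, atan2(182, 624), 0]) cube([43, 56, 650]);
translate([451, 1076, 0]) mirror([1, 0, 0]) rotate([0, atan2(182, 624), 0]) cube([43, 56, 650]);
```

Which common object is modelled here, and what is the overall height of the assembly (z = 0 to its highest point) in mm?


A sawhorse. The overall height is 696 mm.

A beam across two mirrored pairs of raked legs — a sawhorse. The beam's underside is at z = 624 (matching the legs' vertical rise in atan2(182, 624)) and the beam is 72 mm tall, so its top is at 624 + 72 = 696 mm. The raked legs top out at the beam's underside, so that is the highest point.


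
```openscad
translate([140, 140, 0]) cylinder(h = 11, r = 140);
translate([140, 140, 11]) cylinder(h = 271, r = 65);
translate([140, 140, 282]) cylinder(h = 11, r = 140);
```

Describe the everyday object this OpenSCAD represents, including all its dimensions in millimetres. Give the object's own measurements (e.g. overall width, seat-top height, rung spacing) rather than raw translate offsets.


A spool: two coaxial disc flanges of radius 140 mm and thickness 11 mm, joined by a core cylinder of radius 65 mm and height 271 mm. The lower flange rests on z = 0 and the three cylinders share a vertical axis.


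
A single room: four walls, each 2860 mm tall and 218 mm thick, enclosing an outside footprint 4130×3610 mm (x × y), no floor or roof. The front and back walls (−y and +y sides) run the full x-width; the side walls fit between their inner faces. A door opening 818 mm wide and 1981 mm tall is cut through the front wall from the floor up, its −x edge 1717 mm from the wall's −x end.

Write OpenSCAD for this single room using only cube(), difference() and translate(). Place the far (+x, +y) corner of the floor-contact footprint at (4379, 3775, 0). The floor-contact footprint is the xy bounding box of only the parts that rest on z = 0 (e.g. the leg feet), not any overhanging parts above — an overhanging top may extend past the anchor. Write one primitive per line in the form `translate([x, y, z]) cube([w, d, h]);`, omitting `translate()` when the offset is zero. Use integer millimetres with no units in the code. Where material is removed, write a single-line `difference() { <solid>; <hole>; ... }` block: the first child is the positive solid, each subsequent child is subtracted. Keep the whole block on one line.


difference() { translate([249, 165, 0]) cube([4130, 218, 2860]); translate([1966, 165, 0]) cube([818, 218, 1981]); }
translate([249, 3557, 0]) cube([4130, 218, 2860]);
translate([249, 383, 0]) cube([218, 3174, 2860]);
translate([4161, 383, 0]) cube([218, 3174, 2860]);


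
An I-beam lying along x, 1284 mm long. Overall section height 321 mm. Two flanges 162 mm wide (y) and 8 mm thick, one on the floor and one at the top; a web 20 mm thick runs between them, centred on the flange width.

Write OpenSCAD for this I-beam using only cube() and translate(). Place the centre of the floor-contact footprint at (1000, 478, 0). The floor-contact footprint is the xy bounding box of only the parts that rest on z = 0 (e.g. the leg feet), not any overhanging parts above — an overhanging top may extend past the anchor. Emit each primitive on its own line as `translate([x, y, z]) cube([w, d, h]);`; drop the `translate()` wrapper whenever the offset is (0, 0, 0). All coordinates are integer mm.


translate([358, 397, 0]) cube([1284, 162, 8]);
translate([358, 468, 8]) cube([1284, 20, 305]);
translate([358, 397, 313]) cube([1284, 162, 8]);


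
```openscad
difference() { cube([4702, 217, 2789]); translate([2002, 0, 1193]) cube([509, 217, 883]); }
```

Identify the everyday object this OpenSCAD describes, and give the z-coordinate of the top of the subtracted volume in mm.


A wall with a window opening. The window head height is 2076 mm.

A wall with a rectangular opening subtracted — a window. Sill at z = 1193, opening 883 mm tall, so the head is at 1193 + 883 = 2076 mm.


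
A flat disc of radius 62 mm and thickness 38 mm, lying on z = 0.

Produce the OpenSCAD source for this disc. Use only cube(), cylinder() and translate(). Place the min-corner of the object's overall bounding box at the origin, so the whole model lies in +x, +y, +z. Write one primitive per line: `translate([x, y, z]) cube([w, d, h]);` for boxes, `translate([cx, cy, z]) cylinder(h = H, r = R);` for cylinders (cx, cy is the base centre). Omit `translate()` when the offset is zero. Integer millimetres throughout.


translate([62, 62, 0]) cylinder(h = 38, r = 62);


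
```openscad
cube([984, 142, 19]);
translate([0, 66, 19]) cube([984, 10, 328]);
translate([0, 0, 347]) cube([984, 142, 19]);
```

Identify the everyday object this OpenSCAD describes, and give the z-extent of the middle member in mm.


An I-beam. The web height is 328 mm.

Two wide flanges with a thin centred web — an I-beam. Overall 366 mm minus two 19 mm flanges gives a web of 366 − 2·19 = 328 mm.


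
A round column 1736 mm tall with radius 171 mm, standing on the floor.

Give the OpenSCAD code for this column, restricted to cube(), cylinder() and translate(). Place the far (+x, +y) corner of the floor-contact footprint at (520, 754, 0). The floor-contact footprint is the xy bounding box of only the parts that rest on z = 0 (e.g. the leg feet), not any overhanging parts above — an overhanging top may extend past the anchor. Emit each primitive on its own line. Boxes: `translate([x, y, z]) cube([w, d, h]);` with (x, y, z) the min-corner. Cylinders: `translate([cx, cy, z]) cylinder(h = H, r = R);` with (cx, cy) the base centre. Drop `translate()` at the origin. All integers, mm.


translate([349, 583, 0]) cylinder(h = 1736, r = 171);


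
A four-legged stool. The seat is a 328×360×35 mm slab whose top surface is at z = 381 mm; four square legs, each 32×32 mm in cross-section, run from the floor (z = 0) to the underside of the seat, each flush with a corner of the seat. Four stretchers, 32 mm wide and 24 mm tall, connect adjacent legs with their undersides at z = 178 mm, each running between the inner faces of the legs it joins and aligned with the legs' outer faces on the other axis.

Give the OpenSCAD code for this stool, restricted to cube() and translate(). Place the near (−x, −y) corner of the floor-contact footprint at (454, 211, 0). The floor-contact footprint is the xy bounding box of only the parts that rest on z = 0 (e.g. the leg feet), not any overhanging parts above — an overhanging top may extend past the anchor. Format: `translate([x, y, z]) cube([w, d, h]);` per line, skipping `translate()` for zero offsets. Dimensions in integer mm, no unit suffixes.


translate([454, 211, 346]) cube([328, 360, 35]);
translate([454, 211, 0]) cube([32, 32, 346]);
translate([750, 211, 0]) cube([32, 32, 346]);
translate([454, 539, 0]) cube([32, 32, 346]);
translate([750, 539, 0]) cube([32, 32, 346]);
translate([486, 211, 178]) cube([264, 32, 24]);
translate([486, 539, 178]) cube([264, 32, 24]);
translate([454, 243, 178]) cube([32, 296, 24]);
translate([750, 243, 178]) cube([32, 296, 24]);


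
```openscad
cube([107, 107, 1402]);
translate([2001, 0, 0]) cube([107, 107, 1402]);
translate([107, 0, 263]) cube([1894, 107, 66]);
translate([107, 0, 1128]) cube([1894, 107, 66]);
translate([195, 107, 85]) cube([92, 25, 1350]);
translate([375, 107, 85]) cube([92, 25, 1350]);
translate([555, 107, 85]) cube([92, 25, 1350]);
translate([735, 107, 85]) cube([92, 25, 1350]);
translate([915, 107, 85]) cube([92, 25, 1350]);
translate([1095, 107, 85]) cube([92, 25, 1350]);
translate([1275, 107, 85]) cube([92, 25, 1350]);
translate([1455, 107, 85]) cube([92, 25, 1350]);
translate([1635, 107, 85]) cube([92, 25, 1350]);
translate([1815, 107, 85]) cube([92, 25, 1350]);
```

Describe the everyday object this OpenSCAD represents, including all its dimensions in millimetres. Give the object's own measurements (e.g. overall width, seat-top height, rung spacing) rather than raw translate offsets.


A fence section. Two 107×107 mm posts, 1402 mm tall, stand on the floor with a clear span of 1894 mm between their inner faces. Two horizontal rails of 107×66 mm section span the gap between the posts with their undersides at z = 263 mm and z = 1128 mm, flush with the posts' −y face. 10 pickets, each 92 mm wide, 25 mm thick and 1350 mm tall, are fixed to the +y face of the rails with their bottoms at z = 85 mm, spaced across the span with a 88 mm gap after the −x post and between neighbouring pickets, with 94 mm left before the +x post.


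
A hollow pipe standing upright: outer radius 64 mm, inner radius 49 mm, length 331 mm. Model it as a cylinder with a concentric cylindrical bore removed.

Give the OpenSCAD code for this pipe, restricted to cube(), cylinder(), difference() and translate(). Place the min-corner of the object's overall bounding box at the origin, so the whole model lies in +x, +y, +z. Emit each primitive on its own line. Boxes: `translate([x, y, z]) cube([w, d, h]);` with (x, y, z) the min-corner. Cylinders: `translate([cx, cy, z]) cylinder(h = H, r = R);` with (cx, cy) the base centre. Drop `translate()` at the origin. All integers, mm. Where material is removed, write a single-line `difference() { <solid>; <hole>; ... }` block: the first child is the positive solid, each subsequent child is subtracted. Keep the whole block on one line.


difference() { translate([64, 64, 0]) cylinder(h = 331, r = 64); translate([64, 64, 0]) cylinder(h = 331, r = 49); }


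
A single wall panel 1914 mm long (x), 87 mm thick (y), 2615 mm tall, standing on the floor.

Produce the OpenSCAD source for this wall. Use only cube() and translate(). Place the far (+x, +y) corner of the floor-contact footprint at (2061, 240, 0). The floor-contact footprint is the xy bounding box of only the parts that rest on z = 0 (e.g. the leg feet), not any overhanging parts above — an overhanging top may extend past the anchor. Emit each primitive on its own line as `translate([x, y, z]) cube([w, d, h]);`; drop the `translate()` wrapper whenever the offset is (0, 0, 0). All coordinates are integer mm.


translate([147, 153, 0]) cube([1914, 87, 2615]);


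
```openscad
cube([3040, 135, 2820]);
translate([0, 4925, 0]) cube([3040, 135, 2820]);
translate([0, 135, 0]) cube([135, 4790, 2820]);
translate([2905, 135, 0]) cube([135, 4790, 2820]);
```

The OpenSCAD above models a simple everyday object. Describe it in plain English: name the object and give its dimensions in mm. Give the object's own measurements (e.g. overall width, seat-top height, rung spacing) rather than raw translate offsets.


The wall frame of a small rectangular building: four walls, each 2820 mm tall and 135 mm thick, enclosing a footprint 3040 mm (x) by 5060 mm (y) outside-to-outside, with no floor or roof. The front and back walls (the −y and +y sides) span the full width; the two side walls fit between them.
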